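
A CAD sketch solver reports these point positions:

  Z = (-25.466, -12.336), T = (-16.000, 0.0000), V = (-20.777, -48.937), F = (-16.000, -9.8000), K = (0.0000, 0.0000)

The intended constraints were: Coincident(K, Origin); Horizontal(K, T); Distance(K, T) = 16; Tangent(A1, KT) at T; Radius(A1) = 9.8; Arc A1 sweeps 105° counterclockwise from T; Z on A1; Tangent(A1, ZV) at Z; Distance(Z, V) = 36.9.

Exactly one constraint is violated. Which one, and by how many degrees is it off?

Tangent(A1, ZV) at Z — off by 7.70°.

K = (0.00, 0.00) ✓; K.y = 0.00, T.y = 0.00 ✓; |KT| = 16.00 ✓; ∠(FT, TK) = 90.00° ✓; |FT| = 9.800 ✓; bearing(F→Z) − bearing(F→T) = 105.0° ✓; |FZ| = 9.800 ✓; ∠(FZ, ZV) = 97.70° ✗; |ZV| = 36.90 ✓.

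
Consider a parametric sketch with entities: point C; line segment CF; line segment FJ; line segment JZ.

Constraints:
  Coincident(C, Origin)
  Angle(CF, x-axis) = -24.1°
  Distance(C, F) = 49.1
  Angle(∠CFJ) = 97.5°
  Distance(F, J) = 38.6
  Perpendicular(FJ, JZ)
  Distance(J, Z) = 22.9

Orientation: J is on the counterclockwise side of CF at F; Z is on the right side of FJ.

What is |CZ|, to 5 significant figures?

84.555

C is at the origin; CF runs at -24.1° with length 49.1, so F = 49.1·(cos -24.1°, sin -24.1°) = (44.820, -20.049). ∠CFJ = 97.5°, so FJ runs at -24.1° + (180° − 97.5°) = 58.400° from the x-axis; with |FJ| = 38.6, J = F + 38.6·(cos 58.400°, sin 58.400°) = (65.046, 12.828). FJ ⟂ JZ; with |JZ| = 22.9 on the right of FJ, Z = J + 22.9·(0.85173, -0.52399) = (84.551, 0.82836). Then |CZ| = |Z − C| = 84.555.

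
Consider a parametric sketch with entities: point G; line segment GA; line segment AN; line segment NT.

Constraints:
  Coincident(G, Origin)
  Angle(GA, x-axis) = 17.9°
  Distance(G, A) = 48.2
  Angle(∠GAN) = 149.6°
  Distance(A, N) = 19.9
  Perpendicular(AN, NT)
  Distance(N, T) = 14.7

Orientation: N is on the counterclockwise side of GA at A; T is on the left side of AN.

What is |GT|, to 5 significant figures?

62.232

G is at the origin; GA runs at 17.9° with length 48.2, so A = 48.2·(cos 17.9°, sin 17.9°) = (45.867, 14.815). ∠GAN = 149.6°, so AN runs at 17.9° + (180° − 149.6°) = 48.300° from the x-axis; with |AN| = 19.9, N = A + 19.9·(cos 48.300°, sin 48.300°) = (59.105, 29.673). The perpendicularity gives NT at right angles to AN; with |NT| = 14.7 on the left of AN, T = N + 14.7·(-0.74664, 0.66523) = (48.129, 39.452). Then |GT| = |T − G| = 62.232.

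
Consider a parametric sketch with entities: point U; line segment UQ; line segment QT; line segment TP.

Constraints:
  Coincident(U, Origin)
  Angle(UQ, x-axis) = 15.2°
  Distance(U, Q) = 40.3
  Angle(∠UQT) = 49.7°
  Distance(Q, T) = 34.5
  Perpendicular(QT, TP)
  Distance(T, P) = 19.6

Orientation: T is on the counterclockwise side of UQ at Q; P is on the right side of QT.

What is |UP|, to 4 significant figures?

51.04

∠UQT = 49.7°, so QT runs at 15.2° + (180° − 49.7°) = 145.5° from the x-axis; with |QT| = 34.5, T = Q + 34.5·(cos 145.5°, sin 145.5°) = (10.46, 30.11). The perpendicularity gives TP at right angles to QT; with |TP| = 19.6 on the right of QT, P = T + 19.6·(0.5664, 0.8241) = (21.56, 46.26). Then |UP| = |P − U| = 51.04.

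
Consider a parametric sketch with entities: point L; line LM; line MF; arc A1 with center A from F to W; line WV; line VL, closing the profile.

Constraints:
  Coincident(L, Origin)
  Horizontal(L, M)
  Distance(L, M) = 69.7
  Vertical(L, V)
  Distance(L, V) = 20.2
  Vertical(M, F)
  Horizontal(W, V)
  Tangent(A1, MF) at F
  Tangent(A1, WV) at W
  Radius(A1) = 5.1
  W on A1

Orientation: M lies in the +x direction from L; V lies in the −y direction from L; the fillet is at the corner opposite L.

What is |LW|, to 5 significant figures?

67.685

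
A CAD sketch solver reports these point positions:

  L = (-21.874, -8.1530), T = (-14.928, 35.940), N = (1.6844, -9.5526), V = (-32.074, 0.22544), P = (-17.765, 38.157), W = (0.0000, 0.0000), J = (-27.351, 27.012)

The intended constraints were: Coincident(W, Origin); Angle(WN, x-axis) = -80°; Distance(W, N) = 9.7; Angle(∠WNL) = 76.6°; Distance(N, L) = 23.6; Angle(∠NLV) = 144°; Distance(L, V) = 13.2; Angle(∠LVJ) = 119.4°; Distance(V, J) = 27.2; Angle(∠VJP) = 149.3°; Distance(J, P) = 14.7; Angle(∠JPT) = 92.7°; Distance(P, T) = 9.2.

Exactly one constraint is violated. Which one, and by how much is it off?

Distance(P, T) = 9.2 — off by 5.60.

W = (0.00, 0.00) ✓; WN at -80.00° ✓; |WN| = 9.700 ✓; ∠WNL = 76.60° ✓; |NL| = 23.60 ✓; ∠NLV = 144.0° ✓; |LV| = 13.20 ✓; ∠LVJ = 119.4° ✓; |VJ| = 27.20 ✓; ∠VJP = 149.3° ✓; |JP| = 14.70 ✓; ∠JPT = 92.69° ✓; |PT| = 3.601 ✗.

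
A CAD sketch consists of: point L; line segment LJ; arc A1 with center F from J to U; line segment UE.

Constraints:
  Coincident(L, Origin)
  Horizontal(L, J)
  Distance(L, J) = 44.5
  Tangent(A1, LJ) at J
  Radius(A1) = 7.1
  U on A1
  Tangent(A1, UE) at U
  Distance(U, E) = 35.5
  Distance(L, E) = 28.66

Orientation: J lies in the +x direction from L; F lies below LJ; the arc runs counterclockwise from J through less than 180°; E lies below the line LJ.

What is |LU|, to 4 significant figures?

39.82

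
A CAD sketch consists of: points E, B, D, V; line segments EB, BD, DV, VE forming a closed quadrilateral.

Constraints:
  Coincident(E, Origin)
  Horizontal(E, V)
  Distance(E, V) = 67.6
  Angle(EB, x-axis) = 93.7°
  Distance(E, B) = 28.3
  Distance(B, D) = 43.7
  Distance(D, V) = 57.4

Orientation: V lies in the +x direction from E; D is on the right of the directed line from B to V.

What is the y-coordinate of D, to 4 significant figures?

-13.29

Checks: |EV| = 67.60 ✓; |EB| = 28.30 ✓; |BD| = 43.70 ✓; |DV| = 57.40 ✓.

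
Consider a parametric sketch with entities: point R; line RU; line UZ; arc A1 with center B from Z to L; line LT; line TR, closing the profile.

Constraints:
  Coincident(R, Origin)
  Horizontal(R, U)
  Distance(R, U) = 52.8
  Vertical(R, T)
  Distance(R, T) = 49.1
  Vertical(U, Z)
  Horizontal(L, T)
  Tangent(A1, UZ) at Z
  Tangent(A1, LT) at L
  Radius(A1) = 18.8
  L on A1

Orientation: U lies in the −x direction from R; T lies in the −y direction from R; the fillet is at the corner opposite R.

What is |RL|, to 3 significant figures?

59.7

R is at the origin; R and U share the same y with |RU| = 52.8 and U on the −x side, so U = (-52.8, 0.00). RT is vertical with |RT| = 49.1 and T on the −y side, so T = (0.00, -49.1). The virtual corner opposite R is at (-52.8, -49.1). A1 meets UZ tangentially, so BZ is at right angles to UZ and tangency of A1 to LT means the radius BL is perpendicular to LT, with radius 18.8, so the center B sits 18.8 in from both sides at B = (-34.0, -30.3). That places the tangent points at Z = (-52.8, -30.3) on UZ and L = (-34.0, -49.1) on LT. Then |RL| = |L − R| = 59.7.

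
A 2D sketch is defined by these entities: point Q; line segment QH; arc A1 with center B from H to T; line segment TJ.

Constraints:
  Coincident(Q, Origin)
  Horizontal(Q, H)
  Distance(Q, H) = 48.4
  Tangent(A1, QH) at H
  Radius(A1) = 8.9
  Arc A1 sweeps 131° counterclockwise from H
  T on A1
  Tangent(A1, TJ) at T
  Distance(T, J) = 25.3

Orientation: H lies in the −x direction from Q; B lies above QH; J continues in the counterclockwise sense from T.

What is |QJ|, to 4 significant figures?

67.39

On A1, H sits at bearing -90° from B; a 131° counterclockwise sweep puts T at bearing 41°, so T = B + 8.9·(cos 41°, sin 41°) = (-41.68, 14.74). Since A1 is tangent to TJ there, BT ⟂ TJ, so TJ runs along (−sin 41°, cos 41°); with |TJ| = 25.3, J = (-58.28, 33.83). Then |QJ| = |J − Q| = 67.39.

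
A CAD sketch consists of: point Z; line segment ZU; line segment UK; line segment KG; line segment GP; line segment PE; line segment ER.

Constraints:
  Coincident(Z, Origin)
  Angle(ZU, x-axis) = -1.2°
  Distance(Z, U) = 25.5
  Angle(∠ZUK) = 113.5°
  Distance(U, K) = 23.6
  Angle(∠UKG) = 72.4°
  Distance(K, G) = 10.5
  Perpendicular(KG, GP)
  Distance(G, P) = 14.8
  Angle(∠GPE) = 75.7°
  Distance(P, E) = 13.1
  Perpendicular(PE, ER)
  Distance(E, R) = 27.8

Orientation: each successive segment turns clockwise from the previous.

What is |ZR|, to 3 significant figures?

49.1

Z is at the origin; ZU runs at -1.2° with length 25.5, so U = (25.5, -0.534). ∠ZUK = 113.5° gives UK at -67.7° from the x-axis; with |UK| = 23.6, K = (34.4, -22.4). ∠UKG = 72.4° gives KG at -175° from the x-axis; with |KG| = 10.5, G = (24.0, -23.2). The perpendicularity gives GP at right angles to KG, so GP runs at 94.7°; with |GP| = 14.8, P = (22.8, -8.48). ∠GPE = 75.7° gives PE at -9.60° from the x-axis; with |PE| = 13.1, E = (35.7, -10.7). PE ⟂ ER, so ER runs at -99.6°; with |ER| = 27.8, R = (31.1, -38.1). Then |ZR| = |R − Z| = 49.1.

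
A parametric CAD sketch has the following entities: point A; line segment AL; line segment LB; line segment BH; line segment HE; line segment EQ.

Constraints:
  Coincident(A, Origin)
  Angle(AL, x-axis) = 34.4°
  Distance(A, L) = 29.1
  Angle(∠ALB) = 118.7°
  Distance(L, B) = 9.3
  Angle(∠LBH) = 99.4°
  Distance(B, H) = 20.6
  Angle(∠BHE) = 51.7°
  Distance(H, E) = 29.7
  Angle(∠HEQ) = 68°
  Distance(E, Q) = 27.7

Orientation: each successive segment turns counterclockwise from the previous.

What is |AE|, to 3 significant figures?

19.6

A is at the origin; AL runs at 34.4° with length 29.1, so L = (24.0, 16.4). ∠ALB = 118.7° gives LB at 95.7° from the x-axis; with |LB| = 9.3, B = (23.1, 25.7). ∠LBH = 99.4° gives BH at 176° from the x-axis; with |BH| = 20.6, H = (2.53, 27.0). ∠BHE = 51.7° gives HE at -55.4° from the x-axis; with |HE| = 29.7, E = (19.4, 2.58). Then |AE| = |E − A| = 19.6.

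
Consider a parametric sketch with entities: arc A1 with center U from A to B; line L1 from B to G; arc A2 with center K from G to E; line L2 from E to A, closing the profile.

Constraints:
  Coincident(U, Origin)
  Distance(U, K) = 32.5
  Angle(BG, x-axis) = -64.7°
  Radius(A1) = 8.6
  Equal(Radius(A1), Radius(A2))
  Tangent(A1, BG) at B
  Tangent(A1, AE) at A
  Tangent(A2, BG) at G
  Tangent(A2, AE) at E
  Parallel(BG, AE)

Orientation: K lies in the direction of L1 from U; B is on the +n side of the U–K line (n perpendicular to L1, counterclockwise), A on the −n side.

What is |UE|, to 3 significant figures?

33.6

Tangency of A1 to both parallel lines with radius 8.6 puts B and A at U ± 8.6·n: B = (7.78, 3.68), A = (-7.78, -3.68). Equal radii place G and E the same way about K: G = K + 8.6·n = (21.7, -25.7), E = K − 8.6·n = (6.11, -33.1). Then |UE| = |E − U| = 33.6.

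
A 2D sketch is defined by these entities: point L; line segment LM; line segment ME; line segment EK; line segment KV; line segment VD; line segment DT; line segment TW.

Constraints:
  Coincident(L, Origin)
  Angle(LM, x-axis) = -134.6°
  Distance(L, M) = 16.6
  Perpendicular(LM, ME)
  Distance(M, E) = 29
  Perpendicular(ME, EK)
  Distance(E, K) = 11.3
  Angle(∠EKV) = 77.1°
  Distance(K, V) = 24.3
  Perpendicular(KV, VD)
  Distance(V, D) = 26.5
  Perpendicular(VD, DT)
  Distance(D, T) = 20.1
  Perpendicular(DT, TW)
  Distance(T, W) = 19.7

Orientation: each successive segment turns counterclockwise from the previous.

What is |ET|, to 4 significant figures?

15.58

L is at the origin; LM runs at -134.6° with length 16.6, so M = (-11.66, -11.82). LM is perpendicular to ME, so ME runs at -44.60°; with |ME| = 29.0, E = (8.993, -32.18). ME is perpendicular to EK, so EK runs at 45.40°; with |EK| = 11.3, K = (16.93, -24.14). ∠EKV = 77.1° gives KV at 148.3° from the x-axis; with |KV| = 24.3, V = (-3.747, -11.37). KV ⟂ VD, so VD runs at -121.7°; with |VD| = 26.5, D = (-17.67, -33.91). The perpendicularity gives DT at right angles to VD, so DT runs at -31.70°; with |DT| = 20.1, T = (-0.5711, -44.48). Then |ET| = |T − E| = 15.58.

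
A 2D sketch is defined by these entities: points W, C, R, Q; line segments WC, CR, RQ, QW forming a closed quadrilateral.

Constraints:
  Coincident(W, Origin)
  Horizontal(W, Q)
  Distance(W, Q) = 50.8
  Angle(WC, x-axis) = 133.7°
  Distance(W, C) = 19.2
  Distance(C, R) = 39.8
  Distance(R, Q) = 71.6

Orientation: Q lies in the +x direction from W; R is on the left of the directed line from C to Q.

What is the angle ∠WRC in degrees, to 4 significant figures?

19.76°

Checks: |CR| = 39.80 ✓; |RQ| = 71.60 ✓.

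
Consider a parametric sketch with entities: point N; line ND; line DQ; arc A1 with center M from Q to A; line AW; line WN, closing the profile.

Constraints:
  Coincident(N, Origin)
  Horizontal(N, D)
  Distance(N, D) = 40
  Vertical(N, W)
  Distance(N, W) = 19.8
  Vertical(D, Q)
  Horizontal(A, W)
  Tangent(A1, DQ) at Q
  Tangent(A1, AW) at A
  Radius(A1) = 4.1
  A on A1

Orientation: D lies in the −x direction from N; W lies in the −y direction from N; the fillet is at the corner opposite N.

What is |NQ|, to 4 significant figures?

42.97

N is at the origin; ND is horizontal with |ND| = 40.0 and D on the −x side, so D = (-40.00, 0.000). NW is vertical with |NW| = 19.8 and W on the −y side, so W = (0.000, -19.80). The virtual corner opposite N is at (-40.00, -19.80). Tangency of A1 to DQ means the radius MQ is perpendicular to DQ and the tangent condition forces MA to be normal to AW, with radius 4.1, so the center M sits 4.1 in from both sides at M = (-35.90, -15.70). That places the tangent points at Q = (-40.00, -15.70) on DQ and A = (-35.90, -19.80) on AW. Then |NQ| = |Q − N| = 42.97.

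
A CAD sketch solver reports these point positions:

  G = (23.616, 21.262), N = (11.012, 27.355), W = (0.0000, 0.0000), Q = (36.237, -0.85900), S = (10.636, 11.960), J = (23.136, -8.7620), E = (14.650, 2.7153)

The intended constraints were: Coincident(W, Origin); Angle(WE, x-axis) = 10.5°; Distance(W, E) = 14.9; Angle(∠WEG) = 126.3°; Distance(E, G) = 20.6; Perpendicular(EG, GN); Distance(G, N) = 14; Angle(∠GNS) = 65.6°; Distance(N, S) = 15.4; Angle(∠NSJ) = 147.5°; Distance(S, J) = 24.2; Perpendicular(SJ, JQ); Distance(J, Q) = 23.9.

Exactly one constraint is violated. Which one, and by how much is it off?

Distance(J, Q) = 23.9 — off by 8.60.

W = (0.00, 0.00) ✓; WE at 10.50° ✓; |WE| = 14.90 ✓; ∠WEG = 126.3° ✓; |EG| = 20.60 ✓; ∠(EG, GN) = 90.00° ✓; |GN| = 14.00 ✓; ∠GNS = 65.60° ✓; |NS| = 15.40 ✓; ∠NSJ = 147.5° ✓; |SJ| = 24.20 ✓; ∠(SJ, JQ) = 90.00° ✓; |JQ| = 15.30 ✗.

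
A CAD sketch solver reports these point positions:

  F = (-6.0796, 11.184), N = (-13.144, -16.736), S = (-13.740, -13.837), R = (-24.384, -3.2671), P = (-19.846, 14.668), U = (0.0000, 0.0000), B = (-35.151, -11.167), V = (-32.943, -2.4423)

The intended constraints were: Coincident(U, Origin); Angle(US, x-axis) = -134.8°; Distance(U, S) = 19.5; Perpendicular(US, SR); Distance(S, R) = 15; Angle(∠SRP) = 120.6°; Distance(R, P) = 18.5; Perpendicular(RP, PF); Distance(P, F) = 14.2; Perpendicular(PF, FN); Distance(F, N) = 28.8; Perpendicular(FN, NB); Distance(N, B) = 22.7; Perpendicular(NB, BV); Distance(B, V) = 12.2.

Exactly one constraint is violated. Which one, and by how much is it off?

Distance(B, V) = 12.2 — off by 3.20.

U = (0.00, 0.00) ✓; US at -134.8° ✓; |US| = 19.50 ✓; ∠(US, SR) = 90.00° ✓; |SR| = 15.00 ✓; ∠SRP = 120.6° ✓; |RP| = 18.50 ✓; ∠(RP, PF) = 90.00° ✓; |PF| = 14.20 ✓; ∠(PF, FN) = 90.00° ✓; |FN| = 28.80 ✓; ∠(FN, NB) = 90.00° ✓; |NB| = 22.70 ✓; ∠(NB, BV) = 90.00° ✓; |BV| = 9.000 ✗.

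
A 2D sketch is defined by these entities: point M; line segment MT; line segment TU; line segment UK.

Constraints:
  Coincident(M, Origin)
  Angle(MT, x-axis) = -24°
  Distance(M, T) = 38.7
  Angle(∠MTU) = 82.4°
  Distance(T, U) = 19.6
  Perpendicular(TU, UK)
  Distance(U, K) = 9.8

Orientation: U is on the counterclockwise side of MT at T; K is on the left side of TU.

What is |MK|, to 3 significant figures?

32.0

M is at the origin; MT runs at -24.0° with length 38.7, so T = 38.7·(cos -24.0°, sin -24.0°) = (35.4, -15.7). ∠MTU = 82.4°, so TU runs at -24.0° + (180° − 82.4°) = 73.6° from the x-axis; with |TU| = 19.6, U = T + 19.6·(cos 73.6°, sin 73.6°) = (40.9, 3.06). TU is perpendicular to UK; with |UK| = 9.8 on the left of TU, K = U + 9.8·(-0.959, 0.282) = (31.5, 5.83). Then |MK| = |K − M| = 32.0.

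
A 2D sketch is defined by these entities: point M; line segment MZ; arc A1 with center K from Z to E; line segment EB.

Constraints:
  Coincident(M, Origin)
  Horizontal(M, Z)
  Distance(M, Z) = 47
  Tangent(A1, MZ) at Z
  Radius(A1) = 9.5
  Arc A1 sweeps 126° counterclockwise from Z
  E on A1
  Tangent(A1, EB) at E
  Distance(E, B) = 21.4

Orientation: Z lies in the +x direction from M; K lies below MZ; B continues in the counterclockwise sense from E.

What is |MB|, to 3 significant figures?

61.2

On A1, Z sits at bearing 90° from K; a 126° counterclockwise sweep puts E at bearing 216°, so E = K + 9.5·(cos 216°, sin 216°) = (39.3, -15.1). Since A1 is tangent to EB there, KE ⟂ EB, so EB runs along (−sin 216°, cos 216°); with |EB| = 21.4, B = (51.9, -32.4). Then |MB| = |B − M| = 61.2.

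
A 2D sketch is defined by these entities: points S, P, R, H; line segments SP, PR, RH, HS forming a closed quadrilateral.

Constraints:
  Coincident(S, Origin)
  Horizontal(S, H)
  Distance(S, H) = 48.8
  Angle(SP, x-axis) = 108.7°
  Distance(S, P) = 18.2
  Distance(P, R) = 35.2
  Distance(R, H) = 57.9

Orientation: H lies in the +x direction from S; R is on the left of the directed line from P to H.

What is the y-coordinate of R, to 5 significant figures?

46.298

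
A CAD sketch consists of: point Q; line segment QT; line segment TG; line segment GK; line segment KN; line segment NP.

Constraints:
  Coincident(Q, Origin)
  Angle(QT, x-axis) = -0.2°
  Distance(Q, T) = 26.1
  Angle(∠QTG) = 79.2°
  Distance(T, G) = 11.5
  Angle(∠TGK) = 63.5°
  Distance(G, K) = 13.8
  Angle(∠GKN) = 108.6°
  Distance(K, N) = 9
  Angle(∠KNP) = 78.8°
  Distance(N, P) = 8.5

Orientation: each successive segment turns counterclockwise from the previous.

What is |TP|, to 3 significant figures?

3.18

∠GKN = 108.6° gives KN at -71.5° from the x-axis; with |KN| = 9.0, N = (15.8, -5.65). ∠KNP = 78.8° gives NP at 29.7° from the x-axis; with |NP| = 8.5, P = (23.2, -1.44). Then |TP| = |P − T| = 3.18.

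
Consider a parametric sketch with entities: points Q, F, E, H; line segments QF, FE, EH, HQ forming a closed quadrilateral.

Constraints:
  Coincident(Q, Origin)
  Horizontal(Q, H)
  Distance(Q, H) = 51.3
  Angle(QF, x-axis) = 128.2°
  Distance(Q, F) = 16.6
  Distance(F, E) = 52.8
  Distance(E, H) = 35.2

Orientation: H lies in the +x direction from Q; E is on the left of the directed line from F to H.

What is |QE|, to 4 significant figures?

50.75

Q is at the origin; QH is horizontal with |QH| = 51.3 and H in +x, so H = (51.3, 0). QF runs at 128.2° with |QF| = 16.6, so F = (-10.27, 13.05). E is determined by |FE| = 52.8 and |EH| = 35.2 together: it lies at the intersection of circle(F, 52.8) and circle(H, 35.2). With |FH| = 62.93, the foot of the radical line on FH is 43.77 from F and the perpendicular offset is √(52.8² − 43.77²) = 29.53. Taking the left-of-FH solution: E = (38.68, 32.86).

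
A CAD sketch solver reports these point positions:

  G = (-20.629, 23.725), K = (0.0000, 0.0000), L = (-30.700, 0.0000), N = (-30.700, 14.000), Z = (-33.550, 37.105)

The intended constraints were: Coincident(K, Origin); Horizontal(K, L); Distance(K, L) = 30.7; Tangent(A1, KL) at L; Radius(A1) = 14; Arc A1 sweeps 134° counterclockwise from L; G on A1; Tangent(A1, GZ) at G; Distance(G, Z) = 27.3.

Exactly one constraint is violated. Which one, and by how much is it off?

Distance(G, Z) = 27.3 — off by 8.70.

K = (0.00, 0.00) ✓; K.y = 0.00, L.y = 0.00 ✓; |KL| = 30.70 ✓; ∠(NL, LK) = 90.00° ✓; |NL| = 14.00 ✓; bearing(N→G) − bearing(N→L) = 134.0° ✓; |NG| = 14.00 ✓; ∠(NG, GZ) = 90.00° ✓; |GZ| = 18.60 ✗.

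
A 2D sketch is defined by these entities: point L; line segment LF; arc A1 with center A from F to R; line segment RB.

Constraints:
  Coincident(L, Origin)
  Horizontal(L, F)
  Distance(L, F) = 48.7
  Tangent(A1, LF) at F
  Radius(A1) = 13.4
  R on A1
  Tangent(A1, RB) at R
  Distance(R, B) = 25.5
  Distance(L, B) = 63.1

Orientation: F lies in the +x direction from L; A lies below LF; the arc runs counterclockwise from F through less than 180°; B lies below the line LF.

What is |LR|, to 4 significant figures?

41.09

L is at the origin; L and F share the same y with |LF| = 48.7 and F on the +x side, so F = (48.70, 0.000). Tangency of A1 to LF means the radius AF is perpendicular to LF, so A = F + (0, -13.4) = (48.70, -13.40). Since AR ⟂ RB (tangency), |AB| = √(13.4² + 25.5²) = 28.81 regardless of where R sits on A1. So B lies on both circle(L, 63.1) and circle(A, 28.81); the below-LF intersection is B = (46.95, -42.15). R is the foot of the tangent from B: R = (36.48, -18.90).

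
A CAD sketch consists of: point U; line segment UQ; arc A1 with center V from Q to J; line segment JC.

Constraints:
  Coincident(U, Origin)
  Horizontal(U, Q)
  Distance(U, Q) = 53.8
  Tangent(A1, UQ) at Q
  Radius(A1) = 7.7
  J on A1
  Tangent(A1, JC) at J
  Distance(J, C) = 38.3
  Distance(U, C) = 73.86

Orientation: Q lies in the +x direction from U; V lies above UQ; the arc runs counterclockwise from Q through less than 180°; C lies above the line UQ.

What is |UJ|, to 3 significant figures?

62.0

Checks: U = (0.00, 0.00) ✓; |VJ| = 7.700 ✓; ∠(VJ, JC) = 90.00° ✓; |JC| = 38.30 ✓; |UC| = 73.86 ✓.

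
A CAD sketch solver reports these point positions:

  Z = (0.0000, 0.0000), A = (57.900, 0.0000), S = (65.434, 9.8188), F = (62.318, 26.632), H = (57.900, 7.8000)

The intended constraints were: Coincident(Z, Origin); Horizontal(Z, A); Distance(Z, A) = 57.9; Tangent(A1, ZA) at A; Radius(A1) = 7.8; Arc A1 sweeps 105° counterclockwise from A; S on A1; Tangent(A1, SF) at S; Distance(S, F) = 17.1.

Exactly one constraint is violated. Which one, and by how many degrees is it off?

Tangent(A1, SF) at S — off by 4.50°.

Z = (0.00, 0.00) ✓; Z.y = 0.00, A.y = 0.00 ✓; |ZA| = 57.90 ✓; ∠(HA, AZ) = 90.00° ✓; |HA| = 7.800 ✓; bearing(H→S) − bearing(H→A) = 105.0° ✓; |HS| = 7.800 ✓; ∠(HS, SF) = 94.50° ✗; |SF| = 17.10 ✓.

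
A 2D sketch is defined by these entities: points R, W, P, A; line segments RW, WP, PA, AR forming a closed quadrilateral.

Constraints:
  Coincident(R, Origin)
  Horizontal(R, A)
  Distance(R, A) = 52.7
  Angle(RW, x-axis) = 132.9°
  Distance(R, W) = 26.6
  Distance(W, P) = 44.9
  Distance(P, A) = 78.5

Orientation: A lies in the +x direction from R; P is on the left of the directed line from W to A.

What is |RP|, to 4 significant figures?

59.77

R is at the origin; RA is horizontal with |RA| = 52.7 and A in +x, so A = (52.7, 0). RW runs at 132.9° with |RW| = 26.6, so W = (-18.11, 19.49). P is determined by |WP| = 44.9 and |PA| = 78.5 together: it lies at the intersection of circle(W, 44.9) and circle(A, 78.5). With |WA| = 73.44, the foot of the radical line on WA is 8.491 from W and the perpendicular offset is √(44.9² − 8.491²) = 44.09. Taking the left-of-WA solution: P = (1.778, 59.74).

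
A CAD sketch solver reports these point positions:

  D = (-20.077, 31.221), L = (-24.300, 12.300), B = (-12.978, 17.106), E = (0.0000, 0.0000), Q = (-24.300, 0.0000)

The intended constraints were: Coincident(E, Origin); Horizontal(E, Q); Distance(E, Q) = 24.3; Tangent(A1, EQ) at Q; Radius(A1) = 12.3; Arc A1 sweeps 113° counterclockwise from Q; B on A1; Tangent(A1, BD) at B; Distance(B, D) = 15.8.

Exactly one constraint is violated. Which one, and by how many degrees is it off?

Tangent(A1, BD) at B — off by 3.70°.

E = (0.00, 0.00) ✓; E.y = 0.00, Q.y = 0.00 ✓; |EQ| = 24.30 ✓; ∠(LQ, QE) = 90.00° ✓; |LQ| = 12.30 ✓; bearing(L→B) − bearing(L→Q) = 113.0° ✓; |LB| = 12.30 ✓; ∠(LB, BD) = 86.30° ✗; |BD| = 15.80 ✓.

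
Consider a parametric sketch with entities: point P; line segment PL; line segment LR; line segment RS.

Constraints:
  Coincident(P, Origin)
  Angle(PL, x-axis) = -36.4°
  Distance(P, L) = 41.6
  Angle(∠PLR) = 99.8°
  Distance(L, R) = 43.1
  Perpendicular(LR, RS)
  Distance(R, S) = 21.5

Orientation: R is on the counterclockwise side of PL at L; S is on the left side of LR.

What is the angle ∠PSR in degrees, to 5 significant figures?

111.23°

P is at the origin; PL runs at -36.4° with length 41.6, so L = 41.6·(cos -36.4°, sin -36.4°) = (33.484, -24.686). ∠PLR = 99.8°, so LR runs at -36.4° + (180° − 99.8°) = 43.800° from the x-axis; with |LR| = 43.1, R = L + 43.1·(cos 43.800°, sin 43.800°) = (64.591, 5.1451). The perpendicularity gives RS at right angles to LR; with |RS| = 21.5 on the left of LR, S = R + 21.5·(-0.69214, 0.72176) = (49.710, 20.663). Then cos ∠PSR = SP·SR / (|SP||SR|), giving 111.23°.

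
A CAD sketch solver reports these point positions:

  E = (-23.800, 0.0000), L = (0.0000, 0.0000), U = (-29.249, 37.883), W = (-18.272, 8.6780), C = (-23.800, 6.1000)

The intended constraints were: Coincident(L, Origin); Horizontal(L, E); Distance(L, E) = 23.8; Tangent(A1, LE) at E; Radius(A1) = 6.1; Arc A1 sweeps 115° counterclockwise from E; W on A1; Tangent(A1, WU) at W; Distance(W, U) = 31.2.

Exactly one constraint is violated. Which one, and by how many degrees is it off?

Tangent(A1, WU) at W — off by 4.40°.

L = (0.00, 0.00) ✓; L.y = 0.00, E.y = 0.00 ✓; |LE| = 23.80 ✓; ∠(CE, EL) = 90.00° ✓; |CE| = 6.100 ✓; bearing(C→W) − bearing(C→E) = 115.0° ✓; |CW| = 6.100 ✓; ∠(CW, WU) = 94.40° ✗; |WU| = 31.20 ✓.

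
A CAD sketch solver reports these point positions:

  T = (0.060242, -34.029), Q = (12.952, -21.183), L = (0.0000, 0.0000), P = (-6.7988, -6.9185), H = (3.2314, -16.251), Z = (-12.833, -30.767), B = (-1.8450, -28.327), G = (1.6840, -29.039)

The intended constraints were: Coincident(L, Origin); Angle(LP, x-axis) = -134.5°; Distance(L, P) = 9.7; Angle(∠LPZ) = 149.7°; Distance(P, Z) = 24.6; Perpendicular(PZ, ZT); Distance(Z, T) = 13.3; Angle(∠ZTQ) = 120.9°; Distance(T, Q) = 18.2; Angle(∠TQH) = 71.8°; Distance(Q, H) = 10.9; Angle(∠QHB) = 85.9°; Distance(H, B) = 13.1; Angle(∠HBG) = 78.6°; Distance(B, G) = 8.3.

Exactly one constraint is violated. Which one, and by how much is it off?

Distance(B, G) = 8.3 — off by 4.70.

L = (0.00, 0.00) ✓; LP at -134.5° ✓; |LP| = 9.700 ✓; ∠LPZ = 149.7° ✓; |PZ| = 24.60 ✓; ∠(PZ, ZT) = 90.00° ✓; |ZT| = 13.30 ✓; ∠ZTQ = 120.9° ✓; |TQ| = 18.20 ✓; ∠TQH = 71.80° ✓; |QH| = 10.90 ✓; ∠QHB = 85.90° ✓; |HB| = 13.10 ✓; ∠HBG = 78.61° ✓; |BG| = 3.600 ✗.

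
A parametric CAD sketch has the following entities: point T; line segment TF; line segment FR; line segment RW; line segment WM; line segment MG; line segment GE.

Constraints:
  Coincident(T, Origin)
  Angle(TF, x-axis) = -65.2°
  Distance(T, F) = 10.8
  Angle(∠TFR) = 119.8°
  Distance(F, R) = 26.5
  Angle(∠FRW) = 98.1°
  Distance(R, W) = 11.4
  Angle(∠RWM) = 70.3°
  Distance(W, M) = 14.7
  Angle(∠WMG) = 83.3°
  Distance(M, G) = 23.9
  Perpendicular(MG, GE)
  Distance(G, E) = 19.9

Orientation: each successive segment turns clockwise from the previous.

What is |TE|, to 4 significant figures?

48.72

∠WMG = 83.3° gives MG at -53.70° from the x-axis; with |MG| = 23.9, G = (3.949, -35.41). MG is perpendicular to GE, so GE runs at -143.7°; with |GE| = 19.9, E = (-12.09, -47.19). Then |TE| = |E − T| = 48.72.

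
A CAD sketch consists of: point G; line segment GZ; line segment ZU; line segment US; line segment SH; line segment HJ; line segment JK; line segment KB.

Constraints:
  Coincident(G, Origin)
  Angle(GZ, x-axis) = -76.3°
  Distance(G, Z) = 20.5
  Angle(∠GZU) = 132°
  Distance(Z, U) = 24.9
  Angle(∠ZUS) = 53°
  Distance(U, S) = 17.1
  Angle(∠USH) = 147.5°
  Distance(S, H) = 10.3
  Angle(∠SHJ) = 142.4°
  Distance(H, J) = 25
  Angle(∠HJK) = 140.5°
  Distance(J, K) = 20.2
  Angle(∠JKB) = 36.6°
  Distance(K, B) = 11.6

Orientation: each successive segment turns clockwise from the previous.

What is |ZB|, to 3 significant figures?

19.4

G is at the origin; GZ runs at -76.3° with length 20.5, so Z = (4.86, -19.9). ∠GZU = 132.0° gives ZU at -124° from the x-axis; with |ZU| = 24.9, U = (-9.18, -40.5). ∠ZUS = 53.0° gives US at 109° from the x-axis; with |US| = 17.1, S = (-14.7, -24.3). ∠USH = 147.5° gives SH at 76.2° from the x-axis; with |SH| = 10.3, H = (-12.2, -14.3). ∠SHJ = 142.4° gives HJ at 38.6° from the x-axis; with |HJ| = 25.0, J = (7.34, 1.31). ∠HJK = 140.5° gives JK at -0.900° from the x-axis; with |JK| = 20.2, K = (27.5, 0.993). ∠JKB = 36.6° gives KB at -144° from the x-axis; with |KB| = 11.6, B = (18.1, -5.78). Then |ZB| = |B − Z| = 19.4.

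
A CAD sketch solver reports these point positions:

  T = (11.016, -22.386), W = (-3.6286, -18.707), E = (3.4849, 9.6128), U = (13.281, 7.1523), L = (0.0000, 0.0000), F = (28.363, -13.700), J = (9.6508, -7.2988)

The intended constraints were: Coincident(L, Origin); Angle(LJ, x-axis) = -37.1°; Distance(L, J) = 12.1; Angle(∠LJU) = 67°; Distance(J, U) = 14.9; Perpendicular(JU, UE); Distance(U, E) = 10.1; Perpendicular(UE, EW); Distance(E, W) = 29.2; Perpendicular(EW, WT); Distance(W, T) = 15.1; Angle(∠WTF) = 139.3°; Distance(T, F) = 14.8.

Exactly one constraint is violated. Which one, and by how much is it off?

Distance(T, F) = 14.8 — off by 4.60.

L = (0.00, 0.00) ✓; LJ at -37.10° ✓; |LJ| = 12.10 ✓; ∠LJU = 67.00° ✓; |JU| = 14.90 ✓; ∠(JU, UE) = 90.00° ✓; |UE| = 10.10 ✓; ∠(UE, EW) = 90.00° ✓; |EW| = 29.20 ✓; ∠(EW, WT) = 90.00° ✓; |WT| = 15.10 ✓; ∠WTF = 139.3° ✓; |TF| = 19.40 ✗.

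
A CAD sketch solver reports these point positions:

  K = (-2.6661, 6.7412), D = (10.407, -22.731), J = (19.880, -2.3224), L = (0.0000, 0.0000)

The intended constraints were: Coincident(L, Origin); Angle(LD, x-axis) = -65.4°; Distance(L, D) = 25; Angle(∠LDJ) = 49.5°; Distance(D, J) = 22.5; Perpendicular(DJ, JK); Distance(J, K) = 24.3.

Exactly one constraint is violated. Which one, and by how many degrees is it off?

Perpendicular(DJ, JK) — off by 3.00°.

L = (0.00, 0.00) ✓; LD at -65.40° ✓; |LD| = 25.00 ✓; ∠LDJ = 49.50° ✓; |DJ| = 22.50 ✓; ∠(DJ, JK) = 93.00° ✗; |JK| = 24.30 ✓.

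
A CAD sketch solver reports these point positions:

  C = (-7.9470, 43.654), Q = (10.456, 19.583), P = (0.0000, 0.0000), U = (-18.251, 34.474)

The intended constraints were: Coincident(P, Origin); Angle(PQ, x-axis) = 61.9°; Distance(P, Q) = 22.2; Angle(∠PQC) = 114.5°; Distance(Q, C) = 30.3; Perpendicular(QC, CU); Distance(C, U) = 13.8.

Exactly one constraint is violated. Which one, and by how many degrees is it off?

Perpendicular(QC, CU) — off by 4.30°.

P = (0.00, 0.00) ✓; PQ at 61.90° ✓; |PQ| = 22.20 ✓; ∠PQC = 114.5° ✓; |QC| = 30.30 ✓; ∠(QC, CU) = 94.30° ✗; |CU| = 13.80 ✓.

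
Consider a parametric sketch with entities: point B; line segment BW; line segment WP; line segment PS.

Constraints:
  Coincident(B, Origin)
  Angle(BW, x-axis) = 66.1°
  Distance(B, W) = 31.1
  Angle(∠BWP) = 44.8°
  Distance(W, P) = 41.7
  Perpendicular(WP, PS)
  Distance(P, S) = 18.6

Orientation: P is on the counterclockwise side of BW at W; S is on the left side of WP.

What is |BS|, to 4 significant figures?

19.91

B is at the origin; BW runs at 66.1° with length 31.1, so W = 31.1·(cos 66.1°, sin 66.1°) = (12.60, 28.43). ∠BWP = 44.8°, so WP runs at 66.1° + (180° − 44.8°) = 201.3° from the x-axis; with |WP| = 41.7, P = W + 41.7·(cos 201.3°, sin 201.3°) = (-26.25, 13.29). WP is perpendicular to PS; with |PS| = 18.6 on the left of WP, S = P + 18.6·(0.3633, -0.9317) = (-19.50, -4.044). Then |BS| = |S − B| = 19.91.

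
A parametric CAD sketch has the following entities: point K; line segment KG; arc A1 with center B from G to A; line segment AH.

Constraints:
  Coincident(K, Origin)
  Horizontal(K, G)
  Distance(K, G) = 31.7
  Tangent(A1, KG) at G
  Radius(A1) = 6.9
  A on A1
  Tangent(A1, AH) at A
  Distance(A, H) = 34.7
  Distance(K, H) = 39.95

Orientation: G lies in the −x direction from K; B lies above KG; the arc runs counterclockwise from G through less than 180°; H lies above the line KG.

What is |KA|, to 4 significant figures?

25.60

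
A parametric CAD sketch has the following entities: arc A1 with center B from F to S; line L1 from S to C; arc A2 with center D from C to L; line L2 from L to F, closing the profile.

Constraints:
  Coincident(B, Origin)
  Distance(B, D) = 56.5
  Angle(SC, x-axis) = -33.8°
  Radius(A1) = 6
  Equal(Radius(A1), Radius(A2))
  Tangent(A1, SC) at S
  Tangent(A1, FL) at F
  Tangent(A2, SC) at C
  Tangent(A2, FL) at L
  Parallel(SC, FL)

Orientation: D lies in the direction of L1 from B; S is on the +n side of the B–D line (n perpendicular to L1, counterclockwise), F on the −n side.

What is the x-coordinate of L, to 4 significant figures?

43.61

Tangency of A1 to both parallel lines with radius 6.0 puts S and F at B ± 6.0·n: S = (3.338, 4.986), F = (-3.338, -4.986). Equal radii place C and L the same way about D: C = D + 6.0·n = (50.29, -26.44), L = D − 6.0·n = (43.61, -36.42). So L.x = 43.61.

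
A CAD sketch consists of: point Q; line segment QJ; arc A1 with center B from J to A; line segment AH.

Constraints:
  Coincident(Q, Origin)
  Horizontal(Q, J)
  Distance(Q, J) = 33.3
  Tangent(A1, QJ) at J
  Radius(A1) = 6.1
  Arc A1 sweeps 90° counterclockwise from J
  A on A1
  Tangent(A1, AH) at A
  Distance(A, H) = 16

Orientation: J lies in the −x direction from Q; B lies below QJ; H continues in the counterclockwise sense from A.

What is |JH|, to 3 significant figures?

22.9

On A1, J sits at bearing 90° from B; a 90° counterclockwise sweep puts A at bearing 180°, so A = B + 6.1·(cos 180°, sin 180°) = (-39.4, -6.10). Since A1 is tangent to AH there, BA ⟂ AH, so AH runs along (−sin 180°, cos 180°); with |AH| = 16.0, H = (-39.4, -22.1). Then |JH| = |H − J| = 22.9.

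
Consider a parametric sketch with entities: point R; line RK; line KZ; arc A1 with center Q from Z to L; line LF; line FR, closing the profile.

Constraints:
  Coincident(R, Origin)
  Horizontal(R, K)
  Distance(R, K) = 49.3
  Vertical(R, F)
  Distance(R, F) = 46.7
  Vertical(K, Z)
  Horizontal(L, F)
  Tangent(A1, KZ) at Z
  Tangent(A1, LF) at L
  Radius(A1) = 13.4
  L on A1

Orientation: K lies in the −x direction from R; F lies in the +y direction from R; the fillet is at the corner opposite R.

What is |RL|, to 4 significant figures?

58.90

R is at the origin; R and K share the same y with |RK| = 49.3 and K on the −x side, so K = (-49.30, 0.000). RF is vertical with |RF| = 46.7 and F on the +y side, so F = (0.000, 46.70). The virtual corner opposite R is at (-49.30, 46.70). Since A1 is tangent to KZ there, QZ ⟂ KZ and since A1 is tangent to LF there, QL ⟂ LF, with radius 13.4, so the center Q sits 13.4 in from both sides at Q = (-35.90, 33.30). That places the tangent points at Z = (-49.30, 33.30) on KZ and L = (-35.90, 46.70) on LF. Then |RL| = |L − R| = 58.90.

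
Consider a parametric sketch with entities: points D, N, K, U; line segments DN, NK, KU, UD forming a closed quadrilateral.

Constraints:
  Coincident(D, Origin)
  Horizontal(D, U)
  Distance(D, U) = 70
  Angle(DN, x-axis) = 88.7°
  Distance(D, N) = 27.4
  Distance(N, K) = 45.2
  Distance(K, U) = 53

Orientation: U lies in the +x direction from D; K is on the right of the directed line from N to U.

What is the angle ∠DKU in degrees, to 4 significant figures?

128.2°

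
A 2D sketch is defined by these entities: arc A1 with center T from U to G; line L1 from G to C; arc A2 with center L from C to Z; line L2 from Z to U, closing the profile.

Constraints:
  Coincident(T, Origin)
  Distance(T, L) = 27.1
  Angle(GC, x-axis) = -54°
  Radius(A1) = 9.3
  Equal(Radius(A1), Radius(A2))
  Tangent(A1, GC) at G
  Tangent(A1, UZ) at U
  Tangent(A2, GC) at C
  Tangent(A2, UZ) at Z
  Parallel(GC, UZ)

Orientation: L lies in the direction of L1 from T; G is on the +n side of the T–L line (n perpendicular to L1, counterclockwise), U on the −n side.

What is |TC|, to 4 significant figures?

28.65

The slot axis is L1's direction at -54.0°, so u = (cos -54.0°, sin -54.0°) = (0.5878, -0.8090) and n = (−sin -54.0°, cos -54.0°) = (0.8090, 0.5878). T is at the origin and L lies 27.1 along u from T, so L = 27.1·u = (15.93, -21.92). Tangency of A1 to both parallel lines with radius 9.3 puts G and U at T ± 9.3·n: G = (7.524, 5.466), U = (-7.524, -5.466). Equal radii place C and Z the same way about L: C = L + 9.3·n = (23.45, -16.46), Z = L − 9.3·n = (8.405, -27.39). Then |TC| = |C − T| = 28.65.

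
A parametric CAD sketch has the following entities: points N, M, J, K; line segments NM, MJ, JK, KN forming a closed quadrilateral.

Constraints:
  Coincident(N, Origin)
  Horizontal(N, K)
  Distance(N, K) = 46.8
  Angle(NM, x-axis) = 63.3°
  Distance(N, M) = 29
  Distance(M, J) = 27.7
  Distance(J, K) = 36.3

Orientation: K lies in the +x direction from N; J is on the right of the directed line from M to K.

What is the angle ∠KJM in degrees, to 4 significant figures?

82.19°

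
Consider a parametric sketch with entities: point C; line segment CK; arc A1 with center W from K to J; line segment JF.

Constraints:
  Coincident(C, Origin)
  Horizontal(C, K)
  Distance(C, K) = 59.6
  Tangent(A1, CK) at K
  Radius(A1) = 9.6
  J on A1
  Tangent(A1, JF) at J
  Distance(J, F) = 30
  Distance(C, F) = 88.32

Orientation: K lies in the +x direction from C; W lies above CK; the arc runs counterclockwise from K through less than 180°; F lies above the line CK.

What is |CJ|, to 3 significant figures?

68.1

Checks: |WJ| = 9.600 ✓; ∠(WJ, JF) = 90.00° ✓; |JF| = 30.00 ✓; |CF| = 88.32 ✓.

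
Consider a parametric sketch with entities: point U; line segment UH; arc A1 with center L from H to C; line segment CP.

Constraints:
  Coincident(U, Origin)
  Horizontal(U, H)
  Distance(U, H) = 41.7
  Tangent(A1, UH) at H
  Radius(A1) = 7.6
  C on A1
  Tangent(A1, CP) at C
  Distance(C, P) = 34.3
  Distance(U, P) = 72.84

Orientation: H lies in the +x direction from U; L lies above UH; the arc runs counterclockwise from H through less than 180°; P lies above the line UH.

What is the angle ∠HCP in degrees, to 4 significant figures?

148.5°

U is at the origin; U and H share the same y with |UH| = 41.7 and H on the +x side, so H = (41.70, 0.000). Tangency of A1 to UH means the radius LH is perpendicular to UH, so L = H + (0, 7.6) = (41.70, 7.600). Since LC ⟂ CP (tangency), |LP| = √(7.6² + 34.3²) = 35.13 regardless of where C sits on A1. So P lies on both circle(U, 72.84) and circle(L, 35.13); the above-UH intersection is P = (64.03, 34.72). C is the foot of the tangent from P: C = (48.47, 4.152).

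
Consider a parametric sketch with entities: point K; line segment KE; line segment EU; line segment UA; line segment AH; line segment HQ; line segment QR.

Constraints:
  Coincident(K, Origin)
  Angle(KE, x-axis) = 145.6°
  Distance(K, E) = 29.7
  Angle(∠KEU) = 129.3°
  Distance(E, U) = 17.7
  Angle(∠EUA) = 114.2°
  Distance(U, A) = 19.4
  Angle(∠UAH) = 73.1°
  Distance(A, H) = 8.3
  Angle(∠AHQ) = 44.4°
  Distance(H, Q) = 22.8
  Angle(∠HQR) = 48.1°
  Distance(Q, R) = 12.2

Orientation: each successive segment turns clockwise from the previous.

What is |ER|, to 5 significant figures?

36.009

∠AHQ = 44.4° gives HQ at 146.60° from the x-axis; with |HQ| = 22.8, Q = (-26.347, 48.288). ∠HQR = 48.1° gives QR at 14.700° from the x-axis; with |QR| = 12.2, R = (-14.546, 51.384). Then |ER| = |R − E| = 36.009.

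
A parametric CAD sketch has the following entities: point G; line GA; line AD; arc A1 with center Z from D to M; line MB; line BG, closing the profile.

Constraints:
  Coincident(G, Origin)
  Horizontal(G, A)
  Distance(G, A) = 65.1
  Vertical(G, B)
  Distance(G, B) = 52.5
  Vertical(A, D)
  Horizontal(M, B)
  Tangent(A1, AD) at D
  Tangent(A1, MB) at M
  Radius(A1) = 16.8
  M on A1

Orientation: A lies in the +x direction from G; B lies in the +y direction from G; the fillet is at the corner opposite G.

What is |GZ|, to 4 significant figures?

60.06

G is at the origin; G and A share the same y with |GA| = 65.1 and A on the +x side, so A = (65.10, 0.000). G and B share the same x with |GB| = 52.5 and B on the +y side, so B = (0.000, 52.50). The virtual corner opposite G is at (65.10, 52.50). Tangency of A1 to AD means the radius ZD is perpendicular to AD and tangency of A1 to MB means the radius ZM is perpendicular to MB, with radius 16.8, so the center Z sits 16.8 in from both sides at Z = (48.30, 35.70). Then |GZ| = |Z − G| = 60.06.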